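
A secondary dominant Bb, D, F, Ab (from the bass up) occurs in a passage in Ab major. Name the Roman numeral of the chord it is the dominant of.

V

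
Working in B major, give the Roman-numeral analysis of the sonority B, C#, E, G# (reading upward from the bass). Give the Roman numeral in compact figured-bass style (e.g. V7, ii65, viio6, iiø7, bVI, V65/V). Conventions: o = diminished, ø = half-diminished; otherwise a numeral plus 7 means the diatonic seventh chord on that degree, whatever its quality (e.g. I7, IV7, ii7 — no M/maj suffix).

ii42

The pitches C#-E-G#-B form a minor seventh chord rooted on C#.
In B major, C# is the supertonic; the diatonic minor seventh chord there is ii7.
With B in the bass the chord is in third inversion, so the figured bass is 42.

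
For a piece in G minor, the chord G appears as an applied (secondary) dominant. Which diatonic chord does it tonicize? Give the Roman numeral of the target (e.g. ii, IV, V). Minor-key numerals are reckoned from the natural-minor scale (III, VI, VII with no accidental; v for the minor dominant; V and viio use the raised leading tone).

iv

The chord is a major triad on G.
A dominant resolves down a perfect fifth: G → C. In G minor, C is scale degree 4, i.e. iv.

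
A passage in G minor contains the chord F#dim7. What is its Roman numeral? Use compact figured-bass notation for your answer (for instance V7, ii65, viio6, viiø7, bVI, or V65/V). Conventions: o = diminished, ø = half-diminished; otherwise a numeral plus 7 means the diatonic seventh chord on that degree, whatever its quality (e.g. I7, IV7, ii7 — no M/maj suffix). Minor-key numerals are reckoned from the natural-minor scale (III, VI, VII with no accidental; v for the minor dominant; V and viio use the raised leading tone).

viio7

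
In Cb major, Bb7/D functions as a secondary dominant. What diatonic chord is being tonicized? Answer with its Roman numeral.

iii

The chord is a dominant seventh chord on Bb.
A dominant resolves down a perfect fifth: Bb → Eb. In Cb major, Eb is scale degree 3, i.e. iii.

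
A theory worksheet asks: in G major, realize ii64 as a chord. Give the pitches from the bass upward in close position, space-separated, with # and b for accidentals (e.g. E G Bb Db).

The numeral's case and figure indicate a minor triad. In G major its root, scale degree 2, is A.
That chord is spelled A-C-E.
The figured bass 64 indicates second inversion, placing the fifth (E) in the bass: E-A-C.

E A C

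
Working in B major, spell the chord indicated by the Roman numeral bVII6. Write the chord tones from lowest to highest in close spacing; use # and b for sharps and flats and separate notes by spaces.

C# E A

bVII6 is a major triad on the lowered seventh degree (the subtonic), borrowed from the parallel minor. In B major that root is A.
So the chord is A-C#-E.
The figured bass 6 indicates first inversion, placing the third (C#) in the bass: C#-E-A.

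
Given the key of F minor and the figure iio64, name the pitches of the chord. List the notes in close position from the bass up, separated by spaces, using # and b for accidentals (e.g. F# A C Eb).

Db G Bb

The numeral's case and figure indicate a diminished triad. In F minor its root, the second degree, is G.
That chord is spelled G-Bb-Db.
The figured bass 64 indicates second inversion, placing the fifth (Db) in the bass: Db-G-Bb.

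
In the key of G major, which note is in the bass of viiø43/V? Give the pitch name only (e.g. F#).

The applied chord viiø43/V is rooted on C#: C#-E-G-B.
The figure 43 means second inversion — the fifth is in the bass.

G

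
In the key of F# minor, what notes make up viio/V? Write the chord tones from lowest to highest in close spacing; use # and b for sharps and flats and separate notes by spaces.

B# D# F#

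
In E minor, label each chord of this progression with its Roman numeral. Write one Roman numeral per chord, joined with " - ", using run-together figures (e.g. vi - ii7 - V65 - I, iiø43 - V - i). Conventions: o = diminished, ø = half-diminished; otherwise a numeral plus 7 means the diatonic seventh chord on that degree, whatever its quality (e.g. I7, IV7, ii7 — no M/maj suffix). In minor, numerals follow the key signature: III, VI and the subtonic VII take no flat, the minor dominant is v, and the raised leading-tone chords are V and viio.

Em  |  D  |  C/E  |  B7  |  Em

i - VII - VI6 - V7 - i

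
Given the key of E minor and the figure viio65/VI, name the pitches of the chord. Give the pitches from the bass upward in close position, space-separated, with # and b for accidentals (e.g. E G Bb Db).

D F Ab B

The slash marks an applied leading-tone chord: viio of VI. In E minor, VI is C, so the leading tone to it is B, a half step below.
Building a fully diminished seventh chord on B gives B-D-F-Ab.
The figured bass 65 indicates first inversion, placing the third (D) in the bass: D-F-Ab-B.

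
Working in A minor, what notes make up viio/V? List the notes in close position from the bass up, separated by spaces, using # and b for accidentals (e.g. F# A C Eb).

D# F# A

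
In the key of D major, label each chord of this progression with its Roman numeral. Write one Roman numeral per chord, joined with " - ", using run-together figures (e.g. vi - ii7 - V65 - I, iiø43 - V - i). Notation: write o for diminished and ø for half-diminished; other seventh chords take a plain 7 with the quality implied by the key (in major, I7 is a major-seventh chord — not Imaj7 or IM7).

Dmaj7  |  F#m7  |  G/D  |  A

I7 - iii7 - IV64 - V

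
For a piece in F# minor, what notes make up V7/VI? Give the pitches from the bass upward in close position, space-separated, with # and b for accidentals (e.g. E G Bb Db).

A C# E G

The slash means an applied dominant: we want the dominant of VI. In F# minor, VI is D major, and its dominant is built on A.
Building a dominant seventh chord on A gives A-C#-E-G.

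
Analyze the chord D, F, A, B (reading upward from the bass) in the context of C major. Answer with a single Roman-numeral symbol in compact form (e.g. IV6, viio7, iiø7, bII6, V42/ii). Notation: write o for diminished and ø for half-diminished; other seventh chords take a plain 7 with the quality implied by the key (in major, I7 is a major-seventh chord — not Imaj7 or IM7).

viiø65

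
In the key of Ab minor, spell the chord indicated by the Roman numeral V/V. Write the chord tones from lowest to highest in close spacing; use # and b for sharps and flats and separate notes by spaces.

The slash means an applied dominant: we want the dominant of V. In Ab minor, V is Eb major, and its dominant is built on Bb.
Building a major triad on Bb gives Bb-D-F.

Bb D F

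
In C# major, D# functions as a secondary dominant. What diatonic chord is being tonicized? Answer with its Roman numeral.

V

The chord is a major triad on D#.
A dominant resolves down a perfect fifth: D# → G#. In C# major, G# is scale degree 5, i.e. V.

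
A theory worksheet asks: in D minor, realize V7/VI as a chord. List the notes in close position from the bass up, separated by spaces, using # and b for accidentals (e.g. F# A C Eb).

The slash means an applied dominant: we want the dominant of VI. In D minor, VI is Bb major, and its dominant is built on F.
Building a dominant seventh chord on F gives F-A-C-Eb.

F A C Eb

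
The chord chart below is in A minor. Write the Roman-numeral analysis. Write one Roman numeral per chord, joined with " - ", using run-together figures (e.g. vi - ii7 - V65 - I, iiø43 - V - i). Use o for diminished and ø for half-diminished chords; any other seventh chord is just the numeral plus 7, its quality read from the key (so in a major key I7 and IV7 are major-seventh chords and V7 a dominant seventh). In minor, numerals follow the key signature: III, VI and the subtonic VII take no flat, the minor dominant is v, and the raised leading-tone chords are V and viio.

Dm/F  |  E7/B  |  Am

Dm/F: minor triad on D = scale degree 4 → iv6.
E7/B: dominant seventh chord on E = scale degree 5 → V43.
Am has root A, degree 1 in A minor, so i.

iv6 - V43 - i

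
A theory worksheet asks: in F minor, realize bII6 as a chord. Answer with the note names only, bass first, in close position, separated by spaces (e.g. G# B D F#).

Bb Db Gb

bII6 is the Neapolitan sixth — a major triad on the lowered second degree, here in its customary first inversion. In F minor that root is Gb.
So the chord is Gb-Bb-Db, a major triad.
With the 6 figure the chord is in first inversion; from the bass Bb upward in close position it reads Bb-Db-Gb.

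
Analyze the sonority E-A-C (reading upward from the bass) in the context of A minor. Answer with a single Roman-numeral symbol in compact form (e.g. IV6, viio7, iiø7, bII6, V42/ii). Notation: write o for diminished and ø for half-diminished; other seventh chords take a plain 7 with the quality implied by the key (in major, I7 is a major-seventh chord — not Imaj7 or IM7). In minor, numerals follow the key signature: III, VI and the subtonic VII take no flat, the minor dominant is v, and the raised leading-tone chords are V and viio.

i64

The pitches A-C-E form a minor triad rooted on A.
In A minor, A is the tonic; the diatonic minor triad there is i.
With E in the bass the chord is in second inversion, so the figured bass is 64.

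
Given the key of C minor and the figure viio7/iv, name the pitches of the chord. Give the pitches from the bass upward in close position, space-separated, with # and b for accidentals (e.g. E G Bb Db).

E G Bb Db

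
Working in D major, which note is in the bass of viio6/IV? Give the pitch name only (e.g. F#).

The applied chord viio6/IV is rooted on F#: F#-A-C.
The figure 6 means first inversion — the third is in the bass.

A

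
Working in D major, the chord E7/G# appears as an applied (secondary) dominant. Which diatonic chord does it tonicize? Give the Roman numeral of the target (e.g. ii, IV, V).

The chord is a dominant seventh chord on E.
A dominant resolves down a perfect fifth: E → A. In D major, A is scale degree 5, i.e. V.

V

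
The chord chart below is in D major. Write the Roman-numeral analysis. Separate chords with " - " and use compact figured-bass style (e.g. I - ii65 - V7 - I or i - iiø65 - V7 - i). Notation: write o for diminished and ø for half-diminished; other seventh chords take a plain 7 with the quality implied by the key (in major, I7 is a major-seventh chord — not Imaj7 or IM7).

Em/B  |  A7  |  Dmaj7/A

Em/B has root E, degree 2 in D major, so ii64.
A7 has root A, degree 5 in D major, so V7.
Dmaj7/A: root D is the tonic; major seventh chord there is I43.

ii64 - V7 - I43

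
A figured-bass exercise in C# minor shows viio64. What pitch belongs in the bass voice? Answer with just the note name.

viio in C# minor has root B#; the chord is B#-D#-F#.
The figure 64 means second inversion — the fifth is in the bass.

F#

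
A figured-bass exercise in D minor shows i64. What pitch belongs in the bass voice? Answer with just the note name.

i in D minor has root D; the chord is D-F-A.
The figure 64 means second inversion — the fifth is in the bass.

A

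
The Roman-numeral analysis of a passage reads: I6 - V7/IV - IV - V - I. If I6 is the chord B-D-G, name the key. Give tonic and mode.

G major

I6 is given as B-D-G — a major triad with root G.
If G is scale degree 1 and the mode makes that degree carry a major triad, the tonic is G and the mode is major.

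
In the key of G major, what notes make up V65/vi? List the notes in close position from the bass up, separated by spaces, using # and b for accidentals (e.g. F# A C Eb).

D# F# A B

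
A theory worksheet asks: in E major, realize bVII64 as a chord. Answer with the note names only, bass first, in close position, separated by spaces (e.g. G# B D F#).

bVII64 is a major triad on the lowered seventh degree (the subtonic), borrowed from the parallel minor. In E major that root is D.
So the chord is D-F#-A.
With the 64 figure the chord is in second inversion; from the bass A upward in close position it reads A-D-F#.

A D F#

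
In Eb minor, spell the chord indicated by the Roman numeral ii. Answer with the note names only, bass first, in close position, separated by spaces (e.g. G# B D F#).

ii is the minor supertonic, borrowed from the parallel major (the Dorian ii). In Eb minor that root is F.
So the chord is F-Ab-C, a minor triad.

F Ab C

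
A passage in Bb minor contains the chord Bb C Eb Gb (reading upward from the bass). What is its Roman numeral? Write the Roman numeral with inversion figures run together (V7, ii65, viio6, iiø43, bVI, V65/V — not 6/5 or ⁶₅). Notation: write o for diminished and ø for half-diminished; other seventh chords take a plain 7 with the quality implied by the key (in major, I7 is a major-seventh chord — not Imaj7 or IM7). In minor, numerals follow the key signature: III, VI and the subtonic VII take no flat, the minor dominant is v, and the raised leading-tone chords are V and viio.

iiø42

Stacked in thirds the chord is C-Eb-Gb-Bb: a half-diminished seventh chord on C.
C is scale degree 2 in Bb minor, and a half-diminished seventh chord on that degree is written iiø7.
With Bb in the bass the chord is in third inversion, so the figured bass is 42.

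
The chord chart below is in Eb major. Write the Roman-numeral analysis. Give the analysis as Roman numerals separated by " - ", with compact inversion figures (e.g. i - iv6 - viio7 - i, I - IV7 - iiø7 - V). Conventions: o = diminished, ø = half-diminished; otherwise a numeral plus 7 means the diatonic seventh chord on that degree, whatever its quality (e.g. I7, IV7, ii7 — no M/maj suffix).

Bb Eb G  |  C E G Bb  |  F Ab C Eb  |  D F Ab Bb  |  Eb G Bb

Bb-Eb-G has root Eb, degree 1 in Eb major, so I64.
C-E-G-Bb is the secondary dominant of ii (dominant seventh chord on C): V7/ii.
F-Ab-C-Eb: root F is the supertonic; minor seventh chord there is ii7.
D-F-Ab-Bb has root Bb, degree 5 in Eb major, so V65.
Eb-G-Bb has root Eb, degree 1 in Eb major, so I.

I64 - V7/ii - ii7 - V65 - I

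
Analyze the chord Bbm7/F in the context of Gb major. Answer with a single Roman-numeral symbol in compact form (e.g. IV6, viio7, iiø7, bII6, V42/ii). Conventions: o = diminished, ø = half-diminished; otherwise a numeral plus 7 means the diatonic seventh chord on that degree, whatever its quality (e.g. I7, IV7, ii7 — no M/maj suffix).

iii43

The pitches Bb-Db-F-Ab form a minor seventh chord rooted on Bb.
Bb is scale degree 3 in Gb major, and a minor seventh chord on that degree is written iii7.
With F in the bass the chord is in second inversion, so the figured bass is 43.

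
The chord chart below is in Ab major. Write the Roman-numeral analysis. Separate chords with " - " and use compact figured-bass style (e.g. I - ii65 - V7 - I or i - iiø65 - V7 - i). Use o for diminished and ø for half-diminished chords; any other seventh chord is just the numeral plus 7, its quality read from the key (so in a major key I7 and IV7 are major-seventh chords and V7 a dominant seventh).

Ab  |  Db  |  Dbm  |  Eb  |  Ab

I - IV - iv - V - I

Ab has root Ab, degree 1 in Ab major, so I.
Db: major triad on Db = scale degree 4 → IV.
Dbm is non-diatonic — iv, a mixture chord from Ab minor.
Eb: major triad on Eb = scale degree 5 → V.
Ab has root Ab, degree 1 in Ab major, so I.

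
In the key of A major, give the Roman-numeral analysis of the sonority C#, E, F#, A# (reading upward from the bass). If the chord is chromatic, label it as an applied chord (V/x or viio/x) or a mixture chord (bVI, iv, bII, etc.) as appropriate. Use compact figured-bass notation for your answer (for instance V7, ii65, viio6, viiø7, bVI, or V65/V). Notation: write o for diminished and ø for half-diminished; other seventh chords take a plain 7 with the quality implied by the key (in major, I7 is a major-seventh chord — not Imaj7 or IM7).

V43/ii

Stacked in thirds the chord is F#-A#-C#-E: a dominant seventh chord on F#.
F# is not a diatonic chord root with this quality in A major, but it lies a perfect fifth above B (ii), so the chord functions as an applied dominant of ii.
With C# in the bass the chord is in second inversion, so the figured bass is 43.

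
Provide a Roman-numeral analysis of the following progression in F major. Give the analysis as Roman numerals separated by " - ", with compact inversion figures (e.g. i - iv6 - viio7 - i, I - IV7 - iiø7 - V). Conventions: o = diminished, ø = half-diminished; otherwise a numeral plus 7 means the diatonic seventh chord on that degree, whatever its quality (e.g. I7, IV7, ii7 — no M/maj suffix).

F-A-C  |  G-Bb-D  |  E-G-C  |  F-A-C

F-A-C: root F is the tonic; major triad there is I.
G-Bb-D: minor triad on G = scale degree 2 → ii.
E-G-C: major triad on C = scale degree 5 → V6.
F-A-C has root F, degree 1 in F major, so I.

I - ii - V6 - I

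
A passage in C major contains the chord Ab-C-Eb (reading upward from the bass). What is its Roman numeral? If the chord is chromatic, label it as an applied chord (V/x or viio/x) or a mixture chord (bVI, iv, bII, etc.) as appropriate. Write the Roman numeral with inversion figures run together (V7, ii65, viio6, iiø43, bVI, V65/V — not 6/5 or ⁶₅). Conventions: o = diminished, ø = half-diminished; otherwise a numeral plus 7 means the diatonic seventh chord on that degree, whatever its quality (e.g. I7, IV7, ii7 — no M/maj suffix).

The pitches Ab-C-Eb form a major triad rooted on Ab.
Ab is the lowered sixth degree of C major (diatonic 6 would be A). This is a major triad on the lowered sixth degree, borrowed from the parallel minor.

bVI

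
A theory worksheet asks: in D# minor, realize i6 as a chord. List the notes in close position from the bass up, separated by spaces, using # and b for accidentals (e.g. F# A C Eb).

F# A# D#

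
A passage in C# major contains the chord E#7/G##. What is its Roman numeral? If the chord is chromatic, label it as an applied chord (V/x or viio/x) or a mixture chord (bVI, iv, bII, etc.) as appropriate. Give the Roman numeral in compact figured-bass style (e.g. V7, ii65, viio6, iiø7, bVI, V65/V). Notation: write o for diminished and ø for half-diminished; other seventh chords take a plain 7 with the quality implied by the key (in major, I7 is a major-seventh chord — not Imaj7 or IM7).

Stacked in thirds the chord is E#-G##-B#-D#: a dominant seventh chord on E#.
E# is not a diatonic chord root with this quality in C# major, but it lies a perfect fifth above A# (vi), so the chord functions as an applied dominant of vi.
With G## in the bass the chord is in first inversion, so the figured bass is 65.

V65/vi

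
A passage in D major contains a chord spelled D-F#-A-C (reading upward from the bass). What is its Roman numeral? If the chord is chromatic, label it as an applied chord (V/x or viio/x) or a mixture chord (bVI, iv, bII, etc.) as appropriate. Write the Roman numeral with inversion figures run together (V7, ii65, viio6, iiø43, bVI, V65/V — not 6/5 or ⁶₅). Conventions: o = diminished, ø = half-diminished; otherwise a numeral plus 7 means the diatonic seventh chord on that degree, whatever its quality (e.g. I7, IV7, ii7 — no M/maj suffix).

V7/IV

Stacked in thirds the chord is D-F#-A-C: a dominant seventh chord on D.
D is not a diatonic chord root with this quality in D major, but it lies a perfect fifth above G (IV), so the chord functions as an applied dominant of IV.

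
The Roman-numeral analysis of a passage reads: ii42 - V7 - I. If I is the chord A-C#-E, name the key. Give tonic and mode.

A major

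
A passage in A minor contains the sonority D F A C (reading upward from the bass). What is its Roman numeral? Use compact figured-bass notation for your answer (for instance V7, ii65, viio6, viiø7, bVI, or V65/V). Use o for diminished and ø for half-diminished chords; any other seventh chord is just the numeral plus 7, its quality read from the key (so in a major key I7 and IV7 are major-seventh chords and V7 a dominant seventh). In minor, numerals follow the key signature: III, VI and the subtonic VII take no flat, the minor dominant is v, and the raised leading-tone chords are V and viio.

The pitches D-F-A-C form a minor seventh chord rooted on D.
D is scale degree 4 in A minor, and a minor seventh chord on that degree is written iv7.

iv7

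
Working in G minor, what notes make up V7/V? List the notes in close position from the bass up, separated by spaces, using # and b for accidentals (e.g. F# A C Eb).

V7/V is a secondary dominant — the dominant seventh of V. V in G minor is D, so the applied chord's root is A, a perfect fifth above.
Building a dominant seventh chord on A gives A-C#-E-G.

A C# E G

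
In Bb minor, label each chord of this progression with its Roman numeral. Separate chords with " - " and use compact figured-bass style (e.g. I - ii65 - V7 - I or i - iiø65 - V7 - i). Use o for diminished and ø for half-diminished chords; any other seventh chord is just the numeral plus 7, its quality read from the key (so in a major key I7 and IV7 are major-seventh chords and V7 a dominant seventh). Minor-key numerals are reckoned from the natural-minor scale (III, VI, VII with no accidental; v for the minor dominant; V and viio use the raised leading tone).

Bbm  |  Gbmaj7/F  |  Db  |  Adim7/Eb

Bbm: minor triad on Bb = scale degree 1 → i.
Gbmaj7/F has root Gb, degree 6 in Bb minor, so VI42.
Db: major triad on Db = scale degree 3 → III.
Adim7/Eb: root A is the leading tone; fully diminished seventh chord there is viio43.

i - VI42 - III - viio43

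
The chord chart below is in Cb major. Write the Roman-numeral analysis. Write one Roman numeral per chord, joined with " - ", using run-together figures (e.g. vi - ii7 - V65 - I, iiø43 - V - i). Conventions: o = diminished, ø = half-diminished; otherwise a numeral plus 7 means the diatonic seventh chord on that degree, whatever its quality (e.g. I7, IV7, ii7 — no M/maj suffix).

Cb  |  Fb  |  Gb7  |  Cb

Cb: root Cb is the tonic; major triad there is I.
Fb: root Fb is the subdominant; major triad there is IV.
Gb7: dominant seventh chord on Gb = scale degree 5 → V7.
Cb: major triad on Cb = scale degree 1 → I.

I - IV - V7 - I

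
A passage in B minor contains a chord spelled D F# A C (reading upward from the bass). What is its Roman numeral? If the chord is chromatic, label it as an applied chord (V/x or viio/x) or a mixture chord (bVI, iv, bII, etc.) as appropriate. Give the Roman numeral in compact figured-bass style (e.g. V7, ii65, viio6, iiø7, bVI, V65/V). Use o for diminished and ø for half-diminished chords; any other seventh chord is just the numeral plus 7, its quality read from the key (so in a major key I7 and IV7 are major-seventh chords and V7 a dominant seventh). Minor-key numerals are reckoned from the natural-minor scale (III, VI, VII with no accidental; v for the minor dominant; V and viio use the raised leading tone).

V7/VI

The pitches D-F#-A-C form a dominant seventh chord rooted on D.
D is not a diatonic chord root with this quality in B minor, but it lies a perfect fifth above G (VI), so the chord functions as an applied dominant of VI.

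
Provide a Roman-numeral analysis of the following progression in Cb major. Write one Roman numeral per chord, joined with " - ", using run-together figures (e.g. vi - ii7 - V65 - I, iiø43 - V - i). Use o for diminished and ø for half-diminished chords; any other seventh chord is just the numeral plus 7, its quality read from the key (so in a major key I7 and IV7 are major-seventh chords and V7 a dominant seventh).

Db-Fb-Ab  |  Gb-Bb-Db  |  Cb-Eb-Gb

ii - V - I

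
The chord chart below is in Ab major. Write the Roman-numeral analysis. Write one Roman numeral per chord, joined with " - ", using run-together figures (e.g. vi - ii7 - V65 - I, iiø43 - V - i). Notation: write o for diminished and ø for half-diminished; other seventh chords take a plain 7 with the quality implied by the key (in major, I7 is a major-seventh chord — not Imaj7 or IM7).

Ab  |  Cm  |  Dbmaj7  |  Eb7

Ab has root Ab, degree 1 in Ab major, so I.
Cm: minor triad on C = scale degree 3 → iii.
Dbmaj7: major seventh chord on Db = scale degree 4 → IV7.
Eb7: root Eb is the dominant; dominant seventh chord there is V7.

I - iii - IV7 - V7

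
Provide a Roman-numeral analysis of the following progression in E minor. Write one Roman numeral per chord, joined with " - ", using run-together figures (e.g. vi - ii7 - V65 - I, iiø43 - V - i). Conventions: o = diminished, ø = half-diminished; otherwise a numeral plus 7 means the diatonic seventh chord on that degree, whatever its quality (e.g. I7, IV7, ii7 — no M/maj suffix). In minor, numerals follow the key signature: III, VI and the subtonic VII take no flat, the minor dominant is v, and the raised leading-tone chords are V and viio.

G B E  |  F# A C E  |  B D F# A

G-B-E: minor triad on E = scale degree 1 → i6.
F#-A-C-E has root F#, degree 2 in E minor, so iiø7.
B-D-F#-A: root B is the dominant; minor seventh chord there is v7.

i6 - iiø7 - v7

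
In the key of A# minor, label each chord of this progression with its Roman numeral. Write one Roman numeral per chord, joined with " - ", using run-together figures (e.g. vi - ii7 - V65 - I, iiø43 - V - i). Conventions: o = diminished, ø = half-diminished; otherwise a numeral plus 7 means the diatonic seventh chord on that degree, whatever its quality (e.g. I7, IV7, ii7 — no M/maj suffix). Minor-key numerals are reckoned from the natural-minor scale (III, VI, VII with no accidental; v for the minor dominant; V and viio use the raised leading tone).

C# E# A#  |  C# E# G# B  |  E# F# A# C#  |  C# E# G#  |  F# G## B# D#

C#-E#-A#: minor triad on A# = scale degree 1 → i6.
C#-E#-G#-B is the secondary dominant of VI (dominant seventh chord on C#): V7/VI.
E#-F#-A#-C#: root F# is the submediant; major seventh chord there is VI42.
C#-E#-G#: root C# is the mediant; major triad there is III.
F#-G##-B#-D#: root G## is the leading tone; fully diminished seventh chord there is viio42.

i6 - V7/VI - VI42 - III - viio42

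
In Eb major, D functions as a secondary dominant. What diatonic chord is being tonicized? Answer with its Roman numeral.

The chord is a major triad on D.
A dominant resolves down a perfect fifth: D → G. In Eb major, G is scale degree 3, i.e. iii.

iii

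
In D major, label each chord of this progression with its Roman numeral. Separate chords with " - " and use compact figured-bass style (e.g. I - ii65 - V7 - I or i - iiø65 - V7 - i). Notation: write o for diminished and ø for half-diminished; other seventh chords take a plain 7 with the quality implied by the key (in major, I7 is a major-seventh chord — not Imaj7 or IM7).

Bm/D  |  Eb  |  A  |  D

vi6 - bII - V - I

Bm/D: minor triad on B = scale degree 6 → vi6.
Eb: Eb with this quality isn't in the key; a major triad on b2 is the Neapolitan chord, bII.
A has root A, degree 5 in D major, so V.
D: major triad on D = scale degree 1 → I.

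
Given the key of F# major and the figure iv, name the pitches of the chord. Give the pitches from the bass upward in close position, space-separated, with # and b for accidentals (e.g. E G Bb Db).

B D F#

iv is the minor subdominant, borrowed from the parallel minor. In F# major that root is B.
So the chord is B-D-F#.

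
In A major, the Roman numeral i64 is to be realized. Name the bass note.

i in A major has root A; the chord is A-C-E.
The figure 64 means second inversion — the fifth is in the bass.

E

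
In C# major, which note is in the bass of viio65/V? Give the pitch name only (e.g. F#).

A#

The applied chord viio65/V is rooted on F##: F##-A#-C#-E.
The figure 65 means first inversion — the third is in the bass.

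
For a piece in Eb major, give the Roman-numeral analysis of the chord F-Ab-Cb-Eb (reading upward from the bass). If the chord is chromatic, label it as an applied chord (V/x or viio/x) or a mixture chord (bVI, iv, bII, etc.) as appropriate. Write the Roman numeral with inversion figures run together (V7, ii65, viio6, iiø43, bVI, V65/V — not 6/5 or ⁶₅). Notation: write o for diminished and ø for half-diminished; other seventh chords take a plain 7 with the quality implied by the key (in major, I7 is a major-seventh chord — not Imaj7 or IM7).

iiø7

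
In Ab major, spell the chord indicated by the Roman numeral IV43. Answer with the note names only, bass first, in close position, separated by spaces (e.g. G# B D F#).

Ab C Db F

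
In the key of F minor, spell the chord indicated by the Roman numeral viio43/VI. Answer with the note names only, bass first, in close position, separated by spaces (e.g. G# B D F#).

Gb Bbb C Eb

viio43/VI is a secondary leading-tone chord. The target VI is Db in F minor; the applied chord is rooted a semitone below, on C.
Building a fully diminished seventh chord on C gives C-Eb-Gb-Bbb.
The figured bass 43 indicates second inversion, placing the fifth (Gb) in the bass: Gb-Bbb-C-Eb.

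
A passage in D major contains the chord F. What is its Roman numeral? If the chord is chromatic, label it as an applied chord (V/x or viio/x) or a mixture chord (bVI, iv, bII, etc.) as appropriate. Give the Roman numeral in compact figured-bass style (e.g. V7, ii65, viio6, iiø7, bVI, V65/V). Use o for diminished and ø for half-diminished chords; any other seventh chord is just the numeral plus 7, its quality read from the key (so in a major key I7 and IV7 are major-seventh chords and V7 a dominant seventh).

Stacked in thirds the chord is F-A-C: a major triad on F.
F is the lowered third degree of D major (diatonic 3 would be F#). This is a major triad on the lowered third degree, borrowed from the parallel minor.

bIII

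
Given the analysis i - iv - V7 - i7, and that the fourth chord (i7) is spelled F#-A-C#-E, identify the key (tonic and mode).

F# minor

i7 is given as F#-A-C#-E — a minor seventh chord with root F#.
If F# is scale degree 1 and the mode makes that degree carry a minor seventh chord, the tonic is F# and the mode is minor.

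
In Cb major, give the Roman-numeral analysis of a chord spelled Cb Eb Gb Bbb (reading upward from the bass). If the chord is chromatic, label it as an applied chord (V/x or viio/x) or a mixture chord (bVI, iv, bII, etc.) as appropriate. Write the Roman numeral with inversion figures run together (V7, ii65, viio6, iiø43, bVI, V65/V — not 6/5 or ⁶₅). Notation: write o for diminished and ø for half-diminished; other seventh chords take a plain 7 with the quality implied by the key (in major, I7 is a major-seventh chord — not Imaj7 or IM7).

V7/IV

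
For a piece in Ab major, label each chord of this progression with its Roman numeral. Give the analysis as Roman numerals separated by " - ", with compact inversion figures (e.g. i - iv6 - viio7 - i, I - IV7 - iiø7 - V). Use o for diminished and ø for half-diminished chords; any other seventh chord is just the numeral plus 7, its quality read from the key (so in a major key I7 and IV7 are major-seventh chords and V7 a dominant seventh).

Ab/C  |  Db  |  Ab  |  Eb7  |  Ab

Ab/C has root Ab, degree 1 in Ab major, so I6.
Db: root Db is the subdominant; major triad there is IV.
Ab: root Ab is the tonic; major triad there is I.
Eb7: root Eb is the dominant; dominant seventh chord there is V7.
Ab: root Ab is the tonic; major triad there is I.

I6 - IV - I - V7 - I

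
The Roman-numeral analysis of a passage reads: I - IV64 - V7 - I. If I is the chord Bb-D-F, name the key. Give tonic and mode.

Bb major

The anchor chord is a major triad on Bb, labeled I.
If Bb is scale degree 1 and the mode makes that degree carry a major triad, the tonic is Bb and the mode is major.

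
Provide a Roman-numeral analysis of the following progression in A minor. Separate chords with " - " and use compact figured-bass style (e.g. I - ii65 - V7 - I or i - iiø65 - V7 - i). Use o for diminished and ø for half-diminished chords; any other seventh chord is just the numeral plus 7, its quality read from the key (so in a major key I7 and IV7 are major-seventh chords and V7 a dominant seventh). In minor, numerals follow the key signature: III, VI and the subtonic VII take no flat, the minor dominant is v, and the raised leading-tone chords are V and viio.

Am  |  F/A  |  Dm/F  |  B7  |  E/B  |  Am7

i - VI6 - iv6 - V7/V - V64 - i7

Am: minor triad on A = scale degree 1 → i.
F/A: root F is the submediant; major triad there is VI6.
Dm/F has root D, degree 4 in A minor, so iv6.
B7: chromatic; B is V of V, so V7/V.
E/B: major triad on E = scale degree 5 → V64.
Am7 has root A, degree 1 in A minor, so i7.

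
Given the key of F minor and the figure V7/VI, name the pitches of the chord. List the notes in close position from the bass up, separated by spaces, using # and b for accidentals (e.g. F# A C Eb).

Ab C Eb Gb

V7/VI is a secondary dominant — the dominant seventh of VI. VI in F minor is Db, so the applied chord's root is Ab, a perfect fifth above.
Building a dominant seventh chord on Ab gives Ab-C-Eb-Gb.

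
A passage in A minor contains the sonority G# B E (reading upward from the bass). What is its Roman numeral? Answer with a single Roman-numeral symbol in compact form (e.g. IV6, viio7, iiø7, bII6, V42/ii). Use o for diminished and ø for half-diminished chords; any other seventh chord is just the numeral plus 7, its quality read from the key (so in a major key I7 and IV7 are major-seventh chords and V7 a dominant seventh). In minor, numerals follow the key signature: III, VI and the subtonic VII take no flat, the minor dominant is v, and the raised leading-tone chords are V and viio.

Stacked in thirds the chord is E-G#-B: a major triad on E.
In A minor, E is the dominant; the diatonic major triad there is V.
With G# in the bass the chord is in first inversion, so the figured bass is 6.

V6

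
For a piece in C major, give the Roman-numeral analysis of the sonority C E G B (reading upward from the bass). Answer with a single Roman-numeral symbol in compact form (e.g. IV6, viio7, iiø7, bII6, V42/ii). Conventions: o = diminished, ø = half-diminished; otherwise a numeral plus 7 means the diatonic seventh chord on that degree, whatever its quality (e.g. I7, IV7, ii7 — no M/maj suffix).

I7

The pitches C-E-G-B form a major seventh chord rooted on C.
In C major, C is the tonic; the diatonic major seventh chord there is I7.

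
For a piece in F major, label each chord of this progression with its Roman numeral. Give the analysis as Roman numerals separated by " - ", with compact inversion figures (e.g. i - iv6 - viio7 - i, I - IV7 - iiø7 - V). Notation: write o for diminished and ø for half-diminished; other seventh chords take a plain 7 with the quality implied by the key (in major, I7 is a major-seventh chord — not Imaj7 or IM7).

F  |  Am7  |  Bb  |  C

I - iii7 - IV - V

F has root F, degree 1 in F major, so I.
Am7: minor seventh chord on A = scale degree 3 → iii7.
Bb has root Bb, degree 4 in F major, so IV.
C: root C is the dominant; major triad there is V.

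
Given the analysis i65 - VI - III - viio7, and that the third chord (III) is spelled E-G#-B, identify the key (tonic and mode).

C# minor

The chord E is a major triad rooted on E; its label is III.
If E is scale degree 3 and the mode makes that degree carry a major triad, the tonic is C# and the mode is minor.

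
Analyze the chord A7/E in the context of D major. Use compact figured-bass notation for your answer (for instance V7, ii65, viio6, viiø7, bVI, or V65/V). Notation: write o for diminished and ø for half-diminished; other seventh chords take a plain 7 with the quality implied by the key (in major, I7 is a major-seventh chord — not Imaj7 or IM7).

Stacked in thirds the chord is A-C#-E-G: a dominant seventh chord on A.
A is scale degree 5 in D major, and a dominant seventh chord on that degree is written V7.
With E in the bass the chord is in second inversion, so the figured bass is 43.

V43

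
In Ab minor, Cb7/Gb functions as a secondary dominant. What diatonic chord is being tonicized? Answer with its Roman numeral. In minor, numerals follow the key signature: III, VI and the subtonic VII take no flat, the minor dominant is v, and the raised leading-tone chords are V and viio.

VI

The chord is a dominant seventh chord on Cb.
A dominant resolves down a perfect fifth: Cb → Fb. In Ab minor, Fb is scale degree 6, i.e. VI.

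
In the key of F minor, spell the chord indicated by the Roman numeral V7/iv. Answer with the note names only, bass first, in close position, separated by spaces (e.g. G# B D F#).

F A C Eb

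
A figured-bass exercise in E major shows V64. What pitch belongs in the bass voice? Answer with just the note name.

F#

V in E major has root B; the chord is B-D#-F#.
The figure 64 means second inversion — the fifth is in the bass.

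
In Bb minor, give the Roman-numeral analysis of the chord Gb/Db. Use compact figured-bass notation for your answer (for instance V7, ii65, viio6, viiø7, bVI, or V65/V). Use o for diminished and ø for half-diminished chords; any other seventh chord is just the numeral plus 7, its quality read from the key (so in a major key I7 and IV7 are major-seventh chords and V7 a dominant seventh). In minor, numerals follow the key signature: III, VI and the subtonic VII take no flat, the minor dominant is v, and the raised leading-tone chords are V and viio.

The pitches Gb-Bb-Db form a major triad rooted on Gb.
In Bb minor, Gb is the submediant; the diatonic major triad there is VI.
With Db in the bass the chord is in second inversion, so the figured bass is 64.

VI64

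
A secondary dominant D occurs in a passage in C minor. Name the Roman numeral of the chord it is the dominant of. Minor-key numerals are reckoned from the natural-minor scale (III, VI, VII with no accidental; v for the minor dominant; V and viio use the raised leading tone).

V

The chord is a major triad on D.
A dominant resolves down a perfect fifth: D → G. In C minor, G is scale degree 5, i.e. V.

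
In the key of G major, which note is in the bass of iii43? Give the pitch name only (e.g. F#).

F#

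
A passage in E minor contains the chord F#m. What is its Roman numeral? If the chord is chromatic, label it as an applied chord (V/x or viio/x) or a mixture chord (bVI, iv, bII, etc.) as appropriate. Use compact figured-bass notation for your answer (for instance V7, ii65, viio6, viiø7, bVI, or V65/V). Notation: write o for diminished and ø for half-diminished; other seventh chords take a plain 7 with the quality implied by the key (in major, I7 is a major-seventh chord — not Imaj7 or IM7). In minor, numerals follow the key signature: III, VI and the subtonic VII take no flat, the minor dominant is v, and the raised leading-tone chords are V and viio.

Stacked in thirds the chord is F#-A-C#: a minor triad on F#.
F# is the second degree of E minor. This is the minor supertonic, borrowed from the parallel major (the Dorian ii).

ii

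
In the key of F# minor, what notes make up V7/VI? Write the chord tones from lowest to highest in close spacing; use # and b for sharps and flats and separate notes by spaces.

A C# E G

The slash means an applied dominant: we want the dominant of VI. In F# minor, VI is D major, and its dominant is built on A.
Building a dominant seventh chord on A gives A-C#-E-G.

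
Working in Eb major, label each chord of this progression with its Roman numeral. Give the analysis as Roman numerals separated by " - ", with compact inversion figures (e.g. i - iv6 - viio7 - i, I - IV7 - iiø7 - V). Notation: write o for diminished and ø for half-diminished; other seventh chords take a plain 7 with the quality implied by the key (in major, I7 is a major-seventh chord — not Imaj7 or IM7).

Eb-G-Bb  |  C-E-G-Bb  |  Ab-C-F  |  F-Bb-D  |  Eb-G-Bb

I - V7/ii - ii6 - V64 - I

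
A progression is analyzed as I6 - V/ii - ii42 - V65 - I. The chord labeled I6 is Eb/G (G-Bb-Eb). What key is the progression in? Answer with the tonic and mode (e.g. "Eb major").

The anchor chord is a major triad on Eb, labeled I6.
If Eb is scale degree 1 and the mode makes that degree carry a major triad, the tonic is Eb and the mode is major.

Eb major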